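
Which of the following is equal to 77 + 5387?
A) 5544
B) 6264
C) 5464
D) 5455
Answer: C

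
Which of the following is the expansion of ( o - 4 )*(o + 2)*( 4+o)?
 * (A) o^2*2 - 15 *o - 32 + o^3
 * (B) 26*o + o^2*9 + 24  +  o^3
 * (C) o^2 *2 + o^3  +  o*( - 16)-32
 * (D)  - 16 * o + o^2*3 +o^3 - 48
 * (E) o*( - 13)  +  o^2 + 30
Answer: C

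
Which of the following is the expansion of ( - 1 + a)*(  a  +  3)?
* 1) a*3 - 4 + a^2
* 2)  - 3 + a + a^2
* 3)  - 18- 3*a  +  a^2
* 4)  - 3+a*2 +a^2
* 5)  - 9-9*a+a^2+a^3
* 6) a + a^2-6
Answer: 4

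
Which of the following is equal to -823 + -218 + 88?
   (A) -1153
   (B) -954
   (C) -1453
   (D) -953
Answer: D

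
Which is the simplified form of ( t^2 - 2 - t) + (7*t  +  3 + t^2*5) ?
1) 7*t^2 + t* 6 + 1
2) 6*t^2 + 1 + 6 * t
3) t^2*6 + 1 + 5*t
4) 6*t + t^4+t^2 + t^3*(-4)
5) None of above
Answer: 2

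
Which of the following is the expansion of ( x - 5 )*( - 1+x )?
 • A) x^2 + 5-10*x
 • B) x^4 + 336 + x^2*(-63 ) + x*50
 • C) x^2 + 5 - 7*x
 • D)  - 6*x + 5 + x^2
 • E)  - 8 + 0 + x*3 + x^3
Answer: D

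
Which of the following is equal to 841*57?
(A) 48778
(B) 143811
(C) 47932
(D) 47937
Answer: D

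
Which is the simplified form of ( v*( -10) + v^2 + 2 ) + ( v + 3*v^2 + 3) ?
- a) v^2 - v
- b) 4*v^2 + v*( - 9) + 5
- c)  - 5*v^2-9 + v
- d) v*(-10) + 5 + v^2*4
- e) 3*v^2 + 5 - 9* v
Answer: b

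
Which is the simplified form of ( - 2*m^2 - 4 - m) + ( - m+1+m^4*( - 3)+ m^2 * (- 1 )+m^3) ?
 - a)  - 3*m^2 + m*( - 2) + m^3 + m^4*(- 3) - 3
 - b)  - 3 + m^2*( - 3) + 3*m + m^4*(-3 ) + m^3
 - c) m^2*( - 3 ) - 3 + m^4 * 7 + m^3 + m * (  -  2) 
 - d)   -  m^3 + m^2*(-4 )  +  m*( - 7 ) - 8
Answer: a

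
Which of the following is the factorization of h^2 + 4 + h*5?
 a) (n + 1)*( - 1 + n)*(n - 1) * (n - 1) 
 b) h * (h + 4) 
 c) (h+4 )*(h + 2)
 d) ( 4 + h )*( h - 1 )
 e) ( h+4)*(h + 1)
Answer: e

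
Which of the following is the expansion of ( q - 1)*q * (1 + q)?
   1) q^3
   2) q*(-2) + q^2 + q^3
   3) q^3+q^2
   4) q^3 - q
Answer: 4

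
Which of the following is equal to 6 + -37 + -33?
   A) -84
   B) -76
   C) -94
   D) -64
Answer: D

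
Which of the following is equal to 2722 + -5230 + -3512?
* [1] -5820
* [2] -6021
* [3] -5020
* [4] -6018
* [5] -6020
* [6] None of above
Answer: 5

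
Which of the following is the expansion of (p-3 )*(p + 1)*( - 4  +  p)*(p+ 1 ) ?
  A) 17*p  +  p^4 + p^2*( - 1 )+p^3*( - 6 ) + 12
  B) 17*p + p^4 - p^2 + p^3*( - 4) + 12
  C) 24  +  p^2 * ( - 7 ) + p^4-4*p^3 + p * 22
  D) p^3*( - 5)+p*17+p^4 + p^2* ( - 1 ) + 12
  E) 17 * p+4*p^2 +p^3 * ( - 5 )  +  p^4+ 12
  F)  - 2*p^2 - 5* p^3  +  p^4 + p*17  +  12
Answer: D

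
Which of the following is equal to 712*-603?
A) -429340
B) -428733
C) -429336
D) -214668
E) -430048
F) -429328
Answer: C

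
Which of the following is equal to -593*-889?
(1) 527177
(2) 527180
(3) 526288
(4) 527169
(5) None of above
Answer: 1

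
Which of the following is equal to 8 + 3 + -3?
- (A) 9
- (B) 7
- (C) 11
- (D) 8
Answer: D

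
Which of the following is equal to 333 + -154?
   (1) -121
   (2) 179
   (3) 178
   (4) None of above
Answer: 2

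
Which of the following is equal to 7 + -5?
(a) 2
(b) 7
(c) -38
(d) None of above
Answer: a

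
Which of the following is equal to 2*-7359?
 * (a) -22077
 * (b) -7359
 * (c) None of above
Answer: c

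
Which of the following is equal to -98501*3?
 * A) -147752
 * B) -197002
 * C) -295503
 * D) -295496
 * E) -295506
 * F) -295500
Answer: C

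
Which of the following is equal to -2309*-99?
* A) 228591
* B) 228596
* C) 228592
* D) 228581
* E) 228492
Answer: A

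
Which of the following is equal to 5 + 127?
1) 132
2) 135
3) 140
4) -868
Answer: 1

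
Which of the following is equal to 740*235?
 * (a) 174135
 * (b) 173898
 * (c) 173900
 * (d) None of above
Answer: c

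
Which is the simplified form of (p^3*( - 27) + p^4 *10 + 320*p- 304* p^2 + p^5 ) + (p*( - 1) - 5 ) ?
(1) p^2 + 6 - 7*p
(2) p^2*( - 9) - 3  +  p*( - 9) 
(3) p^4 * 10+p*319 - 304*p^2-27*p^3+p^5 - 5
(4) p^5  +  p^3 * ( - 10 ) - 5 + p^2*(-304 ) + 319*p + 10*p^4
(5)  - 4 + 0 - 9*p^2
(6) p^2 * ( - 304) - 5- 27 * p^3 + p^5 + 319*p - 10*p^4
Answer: 3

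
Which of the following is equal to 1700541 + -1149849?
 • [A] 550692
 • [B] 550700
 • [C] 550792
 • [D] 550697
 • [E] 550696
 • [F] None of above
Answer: A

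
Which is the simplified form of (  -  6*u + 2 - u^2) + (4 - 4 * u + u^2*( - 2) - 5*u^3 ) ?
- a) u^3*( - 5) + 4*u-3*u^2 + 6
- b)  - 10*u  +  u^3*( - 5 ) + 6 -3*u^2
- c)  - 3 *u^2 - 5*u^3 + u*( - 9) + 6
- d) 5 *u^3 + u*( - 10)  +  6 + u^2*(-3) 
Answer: b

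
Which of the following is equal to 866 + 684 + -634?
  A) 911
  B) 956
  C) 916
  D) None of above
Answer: C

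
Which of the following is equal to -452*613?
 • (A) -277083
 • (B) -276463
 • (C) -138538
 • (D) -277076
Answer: D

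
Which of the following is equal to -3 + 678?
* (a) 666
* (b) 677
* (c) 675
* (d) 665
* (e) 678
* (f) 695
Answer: c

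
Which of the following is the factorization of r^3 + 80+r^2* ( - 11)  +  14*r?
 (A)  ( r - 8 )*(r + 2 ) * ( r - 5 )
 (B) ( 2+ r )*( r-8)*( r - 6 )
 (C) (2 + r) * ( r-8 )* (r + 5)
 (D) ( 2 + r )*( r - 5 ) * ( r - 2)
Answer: A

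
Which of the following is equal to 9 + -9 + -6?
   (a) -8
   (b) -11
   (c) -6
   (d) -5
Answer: c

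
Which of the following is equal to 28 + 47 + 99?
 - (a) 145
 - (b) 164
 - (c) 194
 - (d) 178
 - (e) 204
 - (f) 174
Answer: f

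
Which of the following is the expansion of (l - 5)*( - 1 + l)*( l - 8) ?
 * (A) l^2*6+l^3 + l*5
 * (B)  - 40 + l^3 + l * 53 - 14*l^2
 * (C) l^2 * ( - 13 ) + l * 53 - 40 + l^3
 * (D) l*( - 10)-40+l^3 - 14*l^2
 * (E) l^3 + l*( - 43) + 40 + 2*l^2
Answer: B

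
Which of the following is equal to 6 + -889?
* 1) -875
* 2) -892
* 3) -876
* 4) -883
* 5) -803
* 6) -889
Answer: 4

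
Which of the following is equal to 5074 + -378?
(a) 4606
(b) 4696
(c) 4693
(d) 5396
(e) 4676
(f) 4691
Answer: b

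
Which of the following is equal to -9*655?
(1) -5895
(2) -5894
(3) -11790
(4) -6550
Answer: 1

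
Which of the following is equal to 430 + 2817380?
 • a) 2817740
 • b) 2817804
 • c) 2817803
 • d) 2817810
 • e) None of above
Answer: d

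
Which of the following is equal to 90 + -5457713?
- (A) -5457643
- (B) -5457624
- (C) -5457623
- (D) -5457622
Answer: C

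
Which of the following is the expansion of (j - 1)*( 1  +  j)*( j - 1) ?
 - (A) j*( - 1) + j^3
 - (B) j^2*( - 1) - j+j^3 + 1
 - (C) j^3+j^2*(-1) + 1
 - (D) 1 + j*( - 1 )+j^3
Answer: B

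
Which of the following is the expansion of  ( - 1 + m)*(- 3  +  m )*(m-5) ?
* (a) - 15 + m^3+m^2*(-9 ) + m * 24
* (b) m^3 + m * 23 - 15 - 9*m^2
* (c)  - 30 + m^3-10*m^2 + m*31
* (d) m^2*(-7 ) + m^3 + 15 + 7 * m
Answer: b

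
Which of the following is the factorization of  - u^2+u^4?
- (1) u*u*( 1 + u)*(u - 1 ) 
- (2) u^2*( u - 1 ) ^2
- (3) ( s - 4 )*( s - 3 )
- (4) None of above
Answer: 1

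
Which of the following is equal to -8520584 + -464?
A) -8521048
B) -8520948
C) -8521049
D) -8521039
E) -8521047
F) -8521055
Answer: A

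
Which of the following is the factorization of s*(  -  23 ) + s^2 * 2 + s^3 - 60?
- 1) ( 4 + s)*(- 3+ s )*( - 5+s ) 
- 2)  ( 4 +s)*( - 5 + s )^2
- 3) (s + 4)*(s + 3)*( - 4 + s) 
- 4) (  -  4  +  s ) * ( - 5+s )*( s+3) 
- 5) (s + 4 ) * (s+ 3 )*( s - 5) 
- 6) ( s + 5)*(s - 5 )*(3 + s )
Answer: 5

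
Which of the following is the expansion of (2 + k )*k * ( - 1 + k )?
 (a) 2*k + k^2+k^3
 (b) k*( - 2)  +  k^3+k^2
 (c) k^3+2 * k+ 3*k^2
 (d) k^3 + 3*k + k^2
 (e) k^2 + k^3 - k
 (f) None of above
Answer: b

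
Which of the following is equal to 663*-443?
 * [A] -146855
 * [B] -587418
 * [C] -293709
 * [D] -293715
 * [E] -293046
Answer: C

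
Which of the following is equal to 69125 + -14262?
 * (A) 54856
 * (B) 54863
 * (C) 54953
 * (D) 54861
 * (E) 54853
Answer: B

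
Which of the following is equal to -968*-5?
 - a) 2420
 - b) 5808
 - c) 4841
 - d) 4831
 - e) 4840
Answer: e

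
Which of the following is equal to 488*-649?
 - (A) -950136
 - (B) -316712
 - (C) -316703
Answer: B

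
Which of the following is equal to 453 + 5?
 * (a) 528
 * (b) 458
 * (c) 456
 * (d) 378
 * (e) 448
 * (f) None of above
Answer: b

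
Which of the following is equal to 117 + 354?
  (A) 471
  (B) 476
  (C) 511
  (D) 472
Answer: A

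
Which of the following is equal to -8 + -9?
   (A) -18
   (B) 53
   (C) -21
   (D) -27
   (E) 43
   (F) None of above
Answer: F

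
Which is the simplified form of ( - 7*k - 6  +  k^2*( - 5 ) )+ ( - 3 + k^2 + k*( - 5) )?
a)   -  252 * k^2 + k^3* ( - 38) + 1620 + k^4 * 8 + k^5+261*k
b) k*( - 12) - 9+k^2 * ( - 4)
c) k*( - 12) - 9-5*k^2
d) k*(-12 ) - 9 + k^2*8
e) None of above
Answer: b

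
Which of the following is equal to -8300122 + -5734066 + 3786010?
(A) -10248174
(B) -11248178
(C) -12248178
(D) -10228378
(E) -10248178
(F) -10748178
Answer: E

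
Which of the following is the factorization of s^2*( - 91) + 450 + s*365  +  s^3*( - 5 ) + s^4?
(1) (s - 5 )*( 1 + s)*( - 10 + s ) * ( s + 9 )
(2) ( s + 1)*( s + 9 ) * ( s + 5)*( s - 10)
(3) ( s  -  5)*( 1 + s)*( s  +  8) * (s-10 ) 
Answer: 1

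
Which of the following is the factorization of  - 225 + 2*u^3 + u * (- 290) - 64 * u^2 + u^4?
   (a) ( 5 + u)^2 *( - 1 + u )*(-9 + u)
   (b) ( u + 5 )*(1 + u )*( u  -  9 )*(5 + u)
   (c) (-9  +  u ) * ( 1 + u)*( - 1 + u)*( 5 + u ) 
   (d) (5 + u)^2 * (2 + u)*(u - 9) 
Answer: b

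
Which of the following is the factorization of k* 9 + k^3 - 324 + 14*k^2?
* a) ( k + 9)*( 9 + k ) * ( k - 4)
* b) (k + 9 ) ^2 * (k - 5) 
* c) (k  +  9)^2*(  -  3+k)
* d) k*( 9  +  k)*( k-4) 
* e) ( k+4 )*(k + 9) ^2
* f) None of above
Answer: a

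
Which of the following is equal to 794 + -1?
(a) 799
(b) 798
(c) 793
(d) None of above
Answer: c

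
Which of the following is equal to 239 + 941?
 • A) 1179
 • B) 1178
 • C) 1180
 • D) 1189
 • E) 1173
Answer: C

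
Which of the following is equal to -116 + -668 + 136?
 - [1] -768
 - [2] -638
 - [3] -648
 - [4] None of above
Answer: 3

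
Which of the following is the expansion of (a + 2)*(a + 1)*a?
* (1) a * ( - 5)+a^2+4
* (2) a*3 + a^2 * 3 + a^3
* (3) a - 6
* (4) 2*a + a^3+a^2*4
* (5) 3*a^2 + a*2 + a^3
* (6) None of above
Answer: 5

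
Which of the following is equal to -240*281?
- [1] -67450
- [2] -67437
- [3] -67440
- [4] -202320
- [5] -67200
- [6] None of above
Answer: 3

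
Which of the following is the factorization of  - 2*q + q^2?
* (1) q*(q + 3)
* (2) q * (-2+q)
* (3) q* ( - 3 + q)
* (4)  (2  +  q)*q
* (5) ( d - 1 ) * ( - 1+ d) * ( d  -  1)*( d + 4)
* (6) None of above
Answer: 2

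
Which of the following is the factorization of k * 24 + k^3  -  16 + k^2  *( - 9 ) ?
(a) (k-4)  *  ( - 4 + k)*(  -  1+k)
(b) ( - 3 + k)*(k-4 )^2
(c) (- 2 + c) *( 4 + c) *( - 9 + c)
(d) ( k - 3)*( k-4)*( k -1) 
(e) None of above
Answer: a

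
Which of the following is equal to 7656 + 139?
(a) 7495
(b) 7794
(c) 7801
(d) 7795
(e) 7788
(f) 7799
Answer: d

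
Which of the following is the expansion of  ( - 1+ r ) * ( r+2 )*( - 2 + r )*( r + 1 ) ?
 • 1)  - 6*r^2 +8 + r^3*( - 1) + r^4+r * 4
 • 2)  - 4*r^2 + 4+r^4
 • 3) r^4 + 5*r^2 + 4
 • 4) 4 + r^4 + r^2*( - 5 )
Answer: 4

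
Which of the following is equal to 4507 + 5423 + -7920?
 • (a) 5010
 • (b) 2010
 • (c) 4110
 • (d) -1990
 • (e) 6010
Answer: b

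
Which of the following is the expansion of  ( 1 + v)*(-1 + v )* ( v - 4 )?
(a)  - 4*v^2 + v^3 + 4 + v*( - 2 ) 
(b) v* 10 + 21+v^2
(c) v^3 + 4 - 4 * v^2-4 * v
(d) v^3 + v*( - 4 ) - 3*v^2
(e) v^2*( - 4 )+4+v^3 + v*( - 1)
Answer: e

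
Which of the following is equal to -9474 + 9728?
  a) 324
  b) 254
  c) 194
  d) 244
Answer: b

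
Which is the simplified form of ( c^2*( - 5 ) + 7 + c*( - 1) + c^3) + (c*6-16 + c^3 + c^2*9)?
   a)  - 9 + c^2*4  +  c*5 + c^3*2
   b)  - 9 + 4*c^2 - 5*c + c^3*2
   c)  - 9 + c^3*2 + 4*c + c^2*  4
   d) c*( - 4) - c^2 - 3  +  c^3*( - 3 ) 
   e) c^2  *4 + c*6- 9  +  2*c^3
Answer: a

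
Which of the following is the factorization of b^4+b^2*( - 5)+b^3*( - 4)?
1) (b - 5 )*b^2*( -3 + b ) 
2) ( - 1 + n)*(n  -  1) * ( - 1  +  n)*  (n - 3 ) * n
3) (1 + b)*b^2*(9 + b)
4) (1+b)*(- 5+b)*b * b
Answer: 4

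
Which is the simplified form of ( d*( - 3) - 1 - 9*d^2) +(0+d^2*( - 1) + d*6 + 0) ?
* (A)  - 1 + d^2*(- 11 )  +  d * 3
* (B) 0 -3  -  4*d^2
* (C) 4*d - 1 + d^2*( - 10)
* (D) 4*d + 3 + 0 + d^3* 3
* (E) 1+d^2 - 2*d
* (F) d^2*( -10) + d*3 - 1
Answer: F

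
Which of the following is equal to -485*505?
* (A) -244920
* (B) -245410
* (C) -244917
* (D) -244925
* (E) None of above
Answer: D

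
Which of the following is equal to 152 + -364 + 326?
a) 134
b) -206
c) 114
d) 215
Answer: c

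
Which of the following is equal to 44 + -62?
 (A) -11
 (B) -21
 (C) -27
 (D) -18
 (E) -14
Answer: D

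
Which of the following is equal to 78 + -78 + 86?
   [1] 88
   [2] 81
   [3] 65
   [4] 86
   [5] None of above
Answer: 4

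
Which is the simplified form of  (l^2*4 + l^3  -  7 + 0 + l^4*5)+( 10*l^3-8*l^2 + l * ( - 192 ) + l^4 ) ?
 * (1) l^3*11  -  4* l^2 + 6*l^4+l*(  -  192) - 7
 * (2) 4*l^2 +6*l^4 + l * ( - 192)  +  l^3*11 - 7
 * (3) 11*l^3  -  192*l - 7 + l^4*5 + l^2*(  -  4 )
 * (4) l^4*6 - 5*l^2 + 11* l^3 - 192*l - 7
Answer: 1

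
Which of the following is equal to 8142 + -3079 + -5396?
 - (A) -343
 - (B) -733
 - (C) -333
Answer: C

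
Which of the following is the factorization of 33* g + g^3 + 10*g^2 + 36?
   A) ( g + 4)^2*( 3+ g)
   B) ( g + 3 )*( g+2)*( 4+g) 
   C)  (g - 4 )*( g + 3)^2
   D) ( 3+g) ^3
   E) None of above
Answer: E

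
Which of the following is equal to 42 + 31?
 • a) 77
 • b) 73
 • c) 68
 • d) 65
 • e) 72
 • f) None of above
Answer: b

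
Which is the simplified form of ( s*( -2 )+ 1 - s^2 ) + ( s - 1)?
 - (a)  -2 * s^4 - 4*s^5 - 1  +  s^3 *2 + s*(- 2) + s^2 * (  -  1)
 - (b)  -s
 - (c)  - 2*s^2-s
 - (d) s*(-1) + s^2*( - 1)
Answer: d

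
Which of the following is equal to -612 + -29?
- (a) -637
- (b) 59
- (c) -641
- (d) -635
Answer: c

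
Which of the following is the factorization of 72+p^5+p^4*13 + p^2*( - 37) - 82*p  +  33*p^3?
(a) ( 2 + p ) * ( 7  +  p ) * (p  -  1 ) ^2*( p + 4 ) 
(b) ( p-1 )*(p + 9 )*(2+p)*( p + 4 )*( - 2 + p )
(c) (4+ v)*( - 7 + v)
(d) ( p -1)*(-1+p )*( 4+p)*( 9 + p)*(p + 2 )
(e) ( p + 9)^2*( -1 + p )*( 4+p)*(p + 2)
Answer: d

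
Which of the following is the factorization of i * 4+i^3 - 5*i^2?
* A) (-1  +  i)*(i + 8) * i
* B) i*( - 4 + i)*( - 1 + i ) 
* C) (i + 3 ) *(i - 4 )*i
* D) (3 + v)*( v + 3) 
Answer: B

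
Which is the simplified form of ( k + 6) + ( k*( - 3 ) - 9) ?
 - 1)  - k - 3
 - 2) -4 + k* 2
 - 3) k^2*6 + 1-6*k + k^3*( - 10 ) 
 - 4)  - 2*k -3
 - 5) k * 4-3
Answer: 4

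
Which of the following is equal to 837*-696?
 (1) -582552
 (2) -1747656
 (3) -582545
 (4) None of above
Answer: 1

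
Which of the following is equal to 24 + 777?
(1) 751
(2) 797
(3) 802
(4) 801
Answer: 4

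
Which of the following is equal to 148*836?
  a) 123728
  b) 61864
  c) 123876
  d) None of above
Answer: a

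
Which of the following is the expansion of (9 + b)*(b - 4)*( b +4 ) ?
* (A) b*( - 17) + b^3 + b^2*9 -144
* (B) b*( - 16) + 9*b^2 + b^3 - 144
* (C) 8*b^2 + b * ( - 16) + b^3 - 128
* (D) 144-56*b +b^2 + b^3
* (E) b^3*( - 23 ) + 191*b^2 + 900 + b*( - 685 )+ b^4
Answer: B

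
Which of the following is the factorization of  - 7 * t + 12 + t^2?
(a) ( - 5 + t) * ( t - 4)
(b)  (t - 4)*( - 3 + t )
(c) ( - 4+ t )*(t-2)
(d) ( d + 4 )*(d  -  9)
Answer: b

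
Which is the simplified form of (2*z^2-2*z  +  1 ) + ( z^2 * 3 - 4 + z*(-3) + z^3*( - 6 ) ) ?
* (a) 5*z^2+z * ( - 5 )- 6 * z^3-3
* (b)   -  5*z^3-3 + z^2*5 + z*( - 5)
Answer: a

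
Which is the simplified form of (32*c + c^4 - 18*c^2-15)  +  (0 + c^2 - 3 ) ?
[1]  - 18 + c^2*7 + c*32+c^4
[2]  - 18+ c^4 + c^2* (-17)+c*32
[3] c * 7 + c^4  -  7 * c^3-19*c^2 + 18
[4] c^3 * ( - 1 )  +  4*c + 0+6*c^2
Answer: 2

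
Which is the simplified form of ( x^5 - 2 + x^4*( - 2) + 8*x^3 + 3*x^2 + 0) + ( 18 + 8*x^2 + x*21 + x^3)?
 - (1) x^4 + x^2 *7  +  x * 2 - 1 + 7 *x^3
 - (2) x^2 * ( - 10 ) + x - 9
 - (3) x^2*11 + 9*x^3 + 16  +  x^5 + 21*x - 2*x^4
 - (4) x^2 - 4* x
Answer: 3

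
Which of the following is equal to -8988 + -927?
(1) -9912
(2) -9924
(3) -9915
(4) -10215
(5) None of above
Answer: 3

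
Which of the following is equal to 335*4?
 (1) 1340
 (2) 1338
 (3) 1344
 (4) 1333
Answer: 1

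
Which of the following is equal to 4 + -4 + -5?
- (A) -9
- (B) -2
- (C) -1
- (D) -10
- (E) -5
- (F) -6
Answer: E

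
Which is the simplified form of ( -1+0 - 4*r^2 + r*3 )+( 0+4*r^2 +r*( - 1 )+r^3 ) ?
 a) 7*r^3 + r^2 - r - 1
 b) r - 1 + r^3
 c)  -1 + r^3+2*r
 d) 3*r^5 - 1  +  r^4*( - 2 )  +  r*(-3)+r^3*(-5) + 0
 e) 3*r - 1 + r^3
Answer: c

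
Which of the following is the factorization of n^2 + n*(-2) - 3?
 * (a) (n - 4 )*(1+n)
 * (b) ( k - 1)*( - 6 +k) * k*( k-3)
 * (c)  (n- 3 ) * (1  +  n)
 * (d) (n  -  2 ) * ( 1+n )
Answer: c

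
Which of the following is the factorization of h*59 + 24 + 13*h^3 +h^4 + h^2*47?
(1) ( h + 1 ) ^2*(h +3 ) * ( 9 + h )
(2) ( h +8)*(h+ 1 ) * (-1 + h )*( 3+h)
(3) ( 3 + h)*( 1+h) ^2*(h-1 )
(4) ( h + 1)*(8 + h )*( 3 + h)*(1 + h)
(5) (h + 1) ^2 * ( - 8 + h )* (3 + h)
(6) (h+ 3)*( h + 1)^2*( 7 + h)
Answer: 4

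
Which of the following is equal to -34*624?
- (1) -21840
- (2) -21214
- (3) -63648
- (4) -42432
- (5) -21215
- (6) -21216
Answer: 6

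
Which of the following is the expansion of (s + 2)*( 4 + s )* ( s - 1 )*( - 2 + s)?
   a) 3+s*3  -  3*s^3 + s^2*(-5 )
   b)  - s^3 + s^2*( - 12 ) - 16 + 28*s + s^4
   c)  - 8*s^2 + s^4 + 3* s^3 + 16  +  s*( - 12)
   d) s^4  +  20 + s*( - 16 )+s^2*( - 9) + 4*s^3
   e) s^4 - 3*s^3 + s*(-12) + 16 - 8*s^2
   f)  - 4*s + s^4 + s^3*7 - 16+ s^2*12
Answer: c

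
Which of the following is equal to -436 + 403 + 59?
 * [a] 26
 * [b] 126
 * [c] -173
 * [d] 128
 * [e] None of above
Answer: a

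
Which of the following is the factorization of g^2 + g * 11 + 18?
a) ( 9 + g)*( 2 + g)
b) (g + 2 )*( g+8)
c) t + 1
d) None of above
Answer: a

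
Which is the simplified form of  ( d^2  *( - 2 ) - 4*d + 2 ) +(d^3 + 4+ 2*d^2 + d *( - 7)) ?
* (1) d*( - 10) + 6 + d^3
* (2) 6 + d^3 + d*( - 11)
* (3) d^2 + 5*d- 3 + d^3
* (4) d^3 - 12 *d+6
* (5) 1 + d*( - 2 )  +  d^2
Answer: 2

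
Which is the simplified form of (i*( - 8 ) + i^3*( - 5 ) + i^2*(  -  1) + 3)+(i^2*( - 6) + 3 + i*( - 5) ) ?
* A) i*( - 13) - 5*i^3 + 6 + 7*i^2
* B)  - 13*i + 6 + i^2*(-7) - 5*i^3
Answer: B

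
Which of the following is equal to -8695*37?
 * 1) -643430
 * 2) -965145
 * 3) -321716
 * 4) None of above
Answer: 4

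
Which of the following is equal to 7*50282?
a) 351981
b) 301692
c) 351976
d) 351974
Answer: d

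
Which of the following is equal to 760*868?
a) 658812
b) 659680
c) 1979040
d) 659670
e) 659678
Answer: b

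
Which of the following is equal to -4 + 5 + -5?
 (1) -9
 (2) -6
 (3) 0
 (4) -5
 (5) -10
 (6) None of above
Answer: 6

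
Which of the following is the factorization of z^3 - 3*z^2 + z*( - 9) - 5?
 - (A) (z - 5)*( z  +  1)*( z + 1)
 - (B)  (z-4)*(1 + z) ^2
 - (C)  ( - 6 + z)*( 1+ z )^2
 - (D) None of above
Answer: A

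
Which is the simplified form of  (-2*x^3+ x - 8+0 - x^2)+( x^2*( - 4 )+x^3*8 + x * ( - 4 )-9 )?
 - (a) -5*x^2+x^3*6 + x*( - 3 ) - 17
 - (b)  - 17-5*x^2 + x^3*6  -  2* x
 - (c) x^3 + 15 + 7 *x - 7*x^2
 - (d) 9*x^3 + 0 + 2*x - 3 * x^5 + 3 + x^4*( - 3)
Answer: a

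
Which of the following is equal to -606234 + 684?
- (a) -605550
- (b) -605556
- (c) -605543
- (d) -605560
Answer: a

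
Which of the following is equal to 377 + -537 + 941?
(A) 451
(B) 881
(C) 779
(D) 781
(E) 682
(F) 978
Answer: D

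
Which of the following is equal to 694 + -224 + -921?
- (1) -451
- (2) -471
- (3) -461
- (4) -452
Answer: 1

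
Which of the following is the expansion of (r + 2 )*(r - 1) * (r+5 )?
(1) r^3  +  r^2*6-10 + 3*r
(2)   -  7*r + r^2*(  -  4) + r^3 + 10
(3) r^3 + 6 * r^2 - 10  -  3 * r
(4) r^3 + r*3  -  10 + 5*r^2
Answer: 1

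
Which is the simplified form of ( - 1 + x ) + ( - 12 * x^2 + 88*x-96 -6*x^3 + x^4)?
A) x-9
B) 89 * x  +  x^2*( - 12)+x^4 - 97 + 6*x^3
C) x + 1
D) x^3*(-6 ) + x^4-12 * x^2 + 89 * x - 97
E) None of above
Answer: D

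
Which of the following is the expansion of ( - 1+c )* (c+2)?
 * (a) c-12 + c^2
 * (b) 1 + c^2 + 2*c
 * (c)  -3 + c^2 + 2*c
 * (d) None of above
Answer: d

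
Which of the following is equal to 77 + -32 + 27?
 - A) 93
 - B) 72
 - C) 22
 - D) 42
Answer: B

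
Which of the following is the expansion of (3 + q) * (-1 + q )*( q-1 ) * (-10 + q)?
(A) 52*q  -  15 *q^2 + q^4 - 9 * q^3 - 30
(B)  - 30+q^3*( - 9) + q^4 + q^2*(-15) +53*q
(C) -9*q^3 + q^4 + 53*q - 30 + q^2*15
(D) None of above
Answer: B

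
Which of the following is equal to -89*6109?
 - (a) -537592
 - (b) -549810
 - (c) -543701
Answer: c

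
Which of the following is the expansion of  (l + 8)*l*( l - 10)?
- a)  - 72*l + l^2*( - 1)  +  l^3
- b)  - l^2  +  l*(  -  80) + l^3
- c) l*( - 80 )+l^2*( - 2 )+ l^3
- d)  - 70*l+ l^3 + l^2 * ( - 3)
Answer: c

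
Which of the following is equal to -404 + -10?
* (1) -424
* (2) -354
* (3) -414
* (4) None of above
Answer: 3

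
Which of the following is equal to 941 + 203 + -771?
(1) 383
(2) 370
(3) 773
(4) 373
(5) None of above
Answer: 4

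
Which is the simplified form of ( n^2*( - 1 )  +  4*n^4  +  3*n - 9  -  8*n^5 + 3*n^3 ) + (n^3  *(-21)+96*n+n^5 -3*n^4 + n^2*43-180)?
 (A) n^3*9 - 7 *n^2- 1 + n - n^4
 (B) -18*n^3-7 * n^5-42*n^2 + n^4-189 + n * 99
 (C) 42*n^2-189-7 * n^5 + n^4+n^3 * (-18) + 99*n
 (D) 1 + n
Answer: C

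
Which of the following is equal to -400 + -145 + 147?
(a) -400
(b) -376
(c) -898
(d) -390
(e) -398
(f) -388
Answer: e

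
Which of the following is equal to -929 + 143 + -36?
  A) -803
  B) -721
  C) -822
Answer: C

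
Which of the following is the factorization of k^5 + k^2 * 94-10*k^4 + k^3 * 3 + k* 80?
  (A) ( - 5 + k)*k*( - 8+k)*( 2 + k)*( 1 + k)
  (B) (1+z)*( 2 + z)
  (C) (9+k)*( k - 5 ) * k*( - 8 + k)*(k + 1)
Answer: A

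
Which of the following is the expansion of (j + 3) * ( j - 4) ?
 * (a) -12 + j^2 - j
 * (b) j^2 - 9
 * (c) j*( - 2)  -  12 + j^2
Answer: a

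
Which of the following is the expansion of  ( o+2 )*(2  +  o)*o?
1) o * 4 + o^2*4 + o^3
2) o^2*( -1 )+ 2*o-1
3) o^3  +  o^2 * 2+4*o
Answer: 1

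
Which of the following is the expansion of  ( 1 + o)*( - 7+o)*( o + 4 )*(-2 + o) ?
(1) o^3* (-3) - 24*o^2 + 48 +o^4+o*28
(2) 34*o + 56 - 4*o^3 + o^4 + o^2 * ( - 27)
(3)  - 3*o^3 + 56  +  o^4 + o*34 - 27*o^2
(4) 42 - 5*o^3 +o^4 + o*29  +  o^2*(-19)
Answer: 2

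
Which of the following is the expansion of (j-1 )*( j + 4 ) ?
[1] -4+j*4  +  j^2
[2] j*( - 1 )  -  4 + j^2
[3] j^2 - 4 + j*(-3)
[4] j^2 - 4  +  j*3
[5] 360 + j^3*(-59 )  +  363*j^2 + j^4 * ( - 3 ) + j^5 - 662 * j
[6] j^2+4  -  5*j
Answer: 4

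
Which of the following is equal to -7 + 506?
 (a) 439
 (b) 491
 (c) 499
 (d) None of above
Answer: c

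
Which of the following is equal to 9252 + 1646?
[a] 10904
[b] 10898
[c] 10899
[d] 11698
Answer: b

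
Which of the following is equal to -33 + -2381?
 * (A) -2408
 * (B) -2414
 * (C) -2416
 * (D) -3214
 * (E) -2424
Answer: B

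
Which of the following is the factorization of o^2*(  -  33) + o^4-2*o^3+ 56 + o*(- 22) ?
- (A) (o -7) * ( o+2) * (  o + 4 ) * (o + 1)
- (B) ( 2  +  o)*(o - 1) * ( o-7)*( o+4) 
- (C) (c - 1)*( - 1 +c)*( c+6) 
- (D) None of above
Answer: B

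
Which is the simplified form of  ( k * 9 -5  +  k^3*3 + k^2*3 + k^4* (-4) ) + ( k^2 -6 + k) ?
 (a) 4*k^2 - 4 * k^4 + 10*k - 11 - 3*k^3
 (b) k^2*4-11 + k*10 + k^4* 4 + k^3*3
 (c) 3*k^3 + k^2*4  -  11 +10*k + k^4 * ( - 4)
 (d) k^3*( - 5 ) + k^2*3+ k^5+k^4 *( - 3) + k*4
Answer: c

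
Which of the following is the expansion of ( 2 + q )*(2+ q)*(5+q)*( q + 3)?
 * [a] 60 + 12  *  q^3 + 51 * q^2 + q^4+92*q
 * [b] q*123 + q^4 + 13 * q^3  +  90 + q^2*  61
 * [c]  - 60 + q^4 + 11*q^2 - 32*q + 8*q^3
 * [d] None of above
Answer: a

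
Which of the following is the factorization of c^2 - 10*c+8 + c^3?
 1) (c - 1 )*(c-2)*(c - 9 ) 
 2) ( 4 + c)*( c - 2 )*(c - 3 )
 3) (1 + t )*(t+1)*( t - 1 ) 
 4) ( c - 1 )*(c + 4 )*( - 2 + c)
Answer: 4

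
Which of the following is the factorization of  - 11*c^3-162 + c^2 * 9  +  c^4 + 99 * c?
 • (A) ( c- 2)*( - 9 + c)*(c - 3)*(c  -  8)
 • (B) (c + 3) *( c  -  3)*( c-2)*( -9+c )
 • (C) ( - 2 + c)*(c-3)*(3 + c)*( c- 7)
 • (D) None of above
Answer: B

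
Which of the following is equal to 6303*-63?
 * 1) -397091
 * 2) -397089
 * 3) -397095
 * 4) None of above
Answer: 2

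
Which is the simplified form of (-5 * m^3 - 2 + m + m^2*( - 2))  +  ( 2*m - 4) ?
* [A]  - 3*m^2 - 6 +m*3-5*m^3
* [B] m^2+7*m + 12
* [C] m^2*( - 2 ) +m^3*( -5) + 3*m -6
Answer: C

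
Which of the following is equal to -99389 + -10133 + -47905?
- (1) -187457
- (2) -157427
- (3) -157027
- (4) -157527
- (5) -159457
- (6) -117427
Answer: 2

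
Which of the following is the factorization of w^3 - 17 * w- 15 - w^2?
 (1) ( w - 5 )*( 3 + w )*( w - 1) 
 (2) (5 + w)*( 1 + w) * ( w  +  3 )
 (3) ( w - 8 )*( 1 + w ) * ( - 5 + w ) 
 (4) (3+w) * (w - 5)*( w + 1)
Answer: 4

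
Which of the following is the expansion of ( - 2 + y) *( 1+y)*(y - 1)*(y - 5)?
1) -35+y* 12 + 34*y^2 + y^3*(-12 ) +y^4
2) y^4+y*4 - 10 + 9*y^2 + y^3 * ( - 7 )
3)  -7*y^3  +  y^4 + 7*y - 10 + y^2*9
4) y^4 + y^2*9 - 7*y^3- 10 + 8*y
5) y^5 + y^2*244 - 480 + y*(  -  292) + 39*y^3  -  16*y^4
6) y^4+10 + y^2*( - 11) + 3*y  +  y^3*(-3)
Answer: 3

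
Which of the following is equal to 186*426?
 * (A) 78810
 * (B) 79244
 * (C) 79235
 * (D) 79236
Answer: D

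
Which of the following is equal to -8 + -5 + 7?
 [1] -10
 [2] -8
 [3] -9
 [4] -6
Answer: 4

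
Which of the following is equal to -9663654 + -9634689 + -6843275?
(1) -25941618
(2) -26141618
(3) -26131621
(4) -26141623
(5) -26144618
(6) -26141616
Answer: 2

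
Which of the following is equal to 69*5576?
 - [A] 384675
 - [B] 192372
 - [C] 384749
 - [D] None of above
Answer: D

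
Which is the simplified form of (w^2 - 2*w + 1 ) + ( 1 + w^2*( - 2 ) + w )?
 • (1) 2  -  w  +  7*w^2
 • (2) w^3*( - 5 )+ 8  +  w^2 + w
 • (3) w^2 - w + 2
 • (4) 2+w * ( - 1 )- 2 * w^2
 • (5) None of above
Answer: 5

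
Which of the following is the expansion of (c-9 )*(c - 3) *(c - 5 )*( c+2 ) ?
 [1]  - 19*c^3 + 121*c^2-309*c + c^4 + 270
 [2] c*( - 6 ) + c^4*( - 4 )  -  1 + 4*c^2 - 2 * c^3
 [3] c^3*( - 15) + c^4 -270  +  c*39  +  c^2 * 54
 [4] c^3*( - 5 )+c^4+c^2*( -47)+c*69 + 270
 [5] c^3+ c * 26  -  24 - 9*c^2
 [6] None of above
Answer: 6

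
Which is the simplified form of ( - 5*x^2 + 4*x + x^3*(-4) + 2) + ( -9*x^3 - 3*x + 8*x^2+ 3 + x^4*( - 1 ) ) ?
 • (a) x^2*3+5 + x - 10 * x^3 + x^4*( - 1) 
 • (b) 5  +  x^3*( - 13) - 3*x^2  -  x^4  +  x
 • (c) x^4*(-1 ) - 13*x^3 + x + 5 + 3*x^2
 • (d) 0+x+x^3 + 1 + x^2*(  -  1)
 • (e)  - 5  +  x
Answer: c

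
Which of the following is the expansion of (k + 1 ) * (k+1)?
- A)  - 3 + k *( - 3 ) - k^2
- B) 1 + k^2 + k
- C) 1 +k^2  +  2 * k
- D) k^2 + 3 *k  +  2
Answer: C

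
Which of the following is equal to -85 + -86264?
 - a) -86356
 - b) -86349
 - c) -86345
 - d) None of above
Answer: b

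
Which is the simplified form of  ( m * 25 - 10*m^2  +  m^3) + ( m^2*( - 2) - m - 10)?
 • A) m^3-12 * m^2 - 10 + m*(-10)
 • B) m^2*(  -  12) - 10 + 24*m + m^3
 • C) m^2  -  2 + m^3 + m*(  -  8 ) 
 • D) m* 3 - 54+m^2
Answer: B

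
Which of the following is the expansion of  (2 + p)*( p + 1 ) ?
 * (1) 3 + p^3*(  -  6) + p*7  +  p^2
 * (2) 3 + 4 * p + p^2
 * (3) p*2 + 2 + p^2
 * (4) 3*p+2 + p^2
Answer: 4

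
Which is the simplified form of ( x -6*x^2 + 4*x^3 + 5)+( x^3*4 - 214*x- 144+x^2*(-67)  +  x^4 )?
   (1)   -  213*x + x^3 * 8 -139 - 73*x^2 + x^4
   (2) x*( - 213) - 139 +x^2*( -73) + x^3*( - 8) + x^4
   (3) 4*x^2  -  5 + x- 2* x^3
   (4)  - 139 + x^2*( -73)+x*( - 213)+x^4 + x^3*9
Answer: 1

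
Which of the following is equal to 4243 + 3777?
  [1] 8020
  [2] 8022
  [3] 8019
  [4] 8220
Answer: 1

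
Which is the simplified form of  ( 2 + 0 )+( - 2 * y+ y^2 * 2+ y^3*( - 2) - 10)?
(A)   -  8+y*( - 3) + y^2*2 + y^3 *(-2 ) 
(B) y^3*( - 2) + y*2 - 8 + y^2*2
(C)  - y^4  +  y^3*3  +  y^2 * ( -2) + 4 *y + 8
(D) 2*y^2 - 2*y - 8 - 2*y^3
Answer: D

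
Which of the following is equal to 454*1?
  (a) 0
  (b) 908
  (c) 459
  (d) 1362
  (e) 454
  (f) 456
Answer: e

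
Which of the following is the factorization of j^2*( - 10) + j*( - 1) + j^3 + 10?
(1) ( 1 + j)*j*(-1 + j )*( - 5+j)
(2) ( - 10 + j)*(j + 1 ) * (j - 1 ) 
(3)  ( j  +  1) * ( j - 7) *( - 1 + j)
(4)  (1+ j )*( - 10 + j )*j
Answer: 2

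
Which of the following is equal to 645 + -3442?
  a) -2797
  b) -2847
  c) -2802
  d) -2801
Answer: a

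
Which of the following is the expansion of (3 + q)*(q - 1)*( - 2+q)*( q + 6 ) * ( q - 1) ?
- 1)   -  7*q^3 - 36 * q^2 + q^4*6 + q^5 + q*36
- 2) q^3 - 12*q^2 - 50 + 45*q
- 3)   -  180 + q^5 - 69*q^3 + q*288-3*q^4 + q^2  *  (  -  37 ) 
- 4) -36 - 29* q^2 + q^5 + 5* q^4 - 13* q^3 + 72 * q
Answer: 4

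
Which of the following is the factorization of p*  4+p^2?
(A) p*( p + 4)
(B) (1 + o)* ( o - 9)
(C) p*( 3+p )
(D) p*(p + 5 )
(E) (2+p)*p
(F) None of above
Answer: A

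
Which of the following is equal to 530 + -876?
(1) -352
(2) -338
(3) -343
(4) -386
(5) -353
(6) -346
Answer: 6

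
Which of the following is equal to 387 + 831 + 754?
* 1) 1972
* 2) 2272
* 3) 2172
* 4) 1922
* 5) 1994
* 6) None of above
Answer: 1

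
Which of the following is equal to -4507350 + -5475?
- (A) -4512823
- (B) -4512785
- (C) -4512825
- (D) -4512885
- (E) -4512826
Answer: C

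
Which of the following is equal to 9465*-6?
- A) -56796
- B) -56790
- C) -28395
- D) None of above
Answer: B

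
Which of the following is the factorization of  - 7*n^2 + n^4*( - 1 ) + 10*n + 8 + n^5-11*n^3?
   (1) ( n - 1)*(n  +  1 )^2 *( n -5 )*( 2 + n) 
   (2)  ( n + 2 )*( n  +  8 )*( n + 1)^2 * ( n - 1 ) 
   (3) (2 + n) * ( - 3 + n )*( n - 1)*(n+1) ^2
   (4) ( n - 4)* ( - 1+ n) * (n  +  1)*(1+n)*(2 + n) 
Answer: 4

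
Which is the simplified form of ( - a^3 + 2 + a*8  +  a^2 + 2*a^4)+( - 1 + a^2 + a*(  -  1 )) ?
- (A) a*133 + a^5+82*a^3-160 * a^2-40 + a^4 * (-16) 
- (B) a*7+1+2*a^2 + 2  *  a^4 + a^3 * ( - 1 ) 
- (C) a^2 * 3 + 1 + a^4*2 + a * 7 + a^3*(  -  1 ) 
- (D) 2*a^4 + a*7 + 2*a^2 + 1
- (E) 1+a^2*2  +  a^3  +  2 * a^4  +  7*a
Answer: B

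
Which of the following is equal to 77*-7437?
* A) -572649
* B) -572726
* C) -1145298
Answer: A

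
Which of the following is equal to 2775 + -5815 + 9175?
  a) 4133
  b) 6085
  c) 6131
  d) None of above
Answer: d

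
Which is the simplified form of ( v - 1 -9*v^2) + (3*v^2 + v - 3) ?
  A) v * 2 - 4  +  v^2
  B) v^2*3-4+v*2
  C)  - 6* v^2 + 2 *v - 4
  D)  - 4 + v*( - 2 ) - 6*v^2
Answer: C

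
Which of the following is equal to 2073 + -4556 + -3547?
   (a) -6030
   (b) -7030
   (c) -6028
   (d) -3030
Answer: a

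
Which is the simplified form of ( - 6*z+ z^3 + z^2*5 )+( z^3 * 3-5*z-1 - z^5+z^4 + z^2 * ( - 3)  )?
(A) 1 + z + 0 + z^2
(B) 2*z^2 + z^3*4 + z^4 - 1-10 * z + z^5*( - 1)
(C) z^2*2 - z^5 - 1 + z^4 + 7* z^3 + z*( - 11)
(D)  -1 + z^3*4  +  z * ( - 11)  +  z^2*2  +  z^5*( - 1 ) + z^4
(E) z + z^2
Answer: D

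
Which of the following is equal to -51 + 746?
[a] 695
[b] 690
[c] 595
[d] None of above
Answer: a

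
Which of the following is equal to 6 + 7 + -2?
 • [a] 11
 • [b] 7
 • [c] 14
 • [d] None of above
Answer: a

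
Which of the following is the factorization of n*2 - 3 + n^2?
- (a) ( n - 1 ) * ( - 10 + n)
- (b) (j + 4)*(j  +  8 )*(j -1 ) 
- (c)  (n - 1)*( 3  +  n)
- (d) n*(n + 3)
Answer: c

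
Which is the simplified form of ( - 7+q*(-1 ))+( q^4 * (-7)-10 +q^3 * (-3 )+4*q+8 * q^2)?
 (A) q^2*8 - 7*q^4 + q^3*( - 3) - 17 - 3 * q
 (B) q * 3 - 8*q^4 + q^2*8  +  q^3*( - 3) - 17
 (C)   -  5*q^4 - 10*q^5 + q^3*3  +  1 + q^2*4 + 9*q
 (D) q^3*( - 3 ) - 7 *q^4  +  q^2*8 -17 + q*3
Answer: D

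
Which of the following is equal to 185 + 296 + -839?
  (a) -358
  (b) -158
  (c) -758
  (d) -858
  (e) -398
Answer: a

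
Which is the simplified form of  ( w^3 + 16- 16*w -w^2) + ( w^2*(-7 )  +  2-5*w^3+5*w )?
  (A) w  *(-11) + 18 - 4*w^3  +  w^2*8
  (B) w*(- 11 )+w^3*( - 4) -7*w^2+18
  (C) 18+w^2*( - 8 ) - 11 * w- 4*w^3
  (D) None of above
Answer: C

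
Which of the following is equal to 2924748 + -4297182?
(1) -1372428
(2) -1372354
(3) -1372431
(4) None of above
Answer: 4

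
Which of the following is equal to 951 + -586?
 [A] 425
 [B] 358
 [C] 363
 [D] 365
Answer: D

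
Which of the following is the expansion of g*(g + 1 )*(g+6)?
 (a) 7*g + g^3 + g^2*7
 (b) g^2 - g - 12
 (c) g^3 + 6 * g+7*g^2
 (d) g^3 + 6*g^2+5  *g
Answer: c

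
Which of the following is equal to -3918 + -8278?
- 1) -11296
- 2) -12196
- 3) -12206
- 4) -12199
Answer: 2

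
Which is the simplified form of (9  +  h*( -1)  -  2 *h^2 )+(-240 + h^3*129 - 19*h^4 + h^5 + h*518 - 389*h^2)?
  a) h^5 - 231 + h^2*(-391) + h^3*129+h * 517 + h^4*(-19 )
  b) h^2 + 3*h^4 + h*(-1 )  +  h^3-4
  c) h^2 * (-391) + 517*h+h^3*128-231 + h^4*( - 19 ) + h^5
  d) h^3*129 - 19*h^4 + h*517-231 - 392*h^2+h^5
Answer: a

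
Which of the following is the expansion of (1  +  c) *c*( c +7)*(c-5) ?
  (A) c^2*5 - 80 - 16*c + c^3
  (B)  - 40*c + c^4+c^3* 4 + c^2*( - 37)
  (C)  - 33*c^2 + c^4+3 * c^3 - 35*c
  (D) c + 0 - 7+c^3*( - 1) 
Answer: C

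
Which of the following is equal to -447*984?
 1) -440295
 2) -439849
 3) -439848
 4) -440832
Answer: 3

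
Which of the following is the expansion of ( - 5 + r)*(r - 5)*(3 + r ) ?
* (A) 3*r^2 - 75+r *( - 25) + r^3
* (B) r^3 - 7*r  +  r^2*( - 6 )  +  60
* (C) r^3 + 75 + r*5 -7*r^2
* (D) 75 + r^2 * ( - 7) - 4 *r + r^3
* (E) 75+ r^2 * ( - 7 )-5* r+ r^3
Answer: E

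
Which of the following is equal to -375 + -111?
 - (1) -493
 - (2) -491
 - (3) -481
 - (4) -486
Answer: 4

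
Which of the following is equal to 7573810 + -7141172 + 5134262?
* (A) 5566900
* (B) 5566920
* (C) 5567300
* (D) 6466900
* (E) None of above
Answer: A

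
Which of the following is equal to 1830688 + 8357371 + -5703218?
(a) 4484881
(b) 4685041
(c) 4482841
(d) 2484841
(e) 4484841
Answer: e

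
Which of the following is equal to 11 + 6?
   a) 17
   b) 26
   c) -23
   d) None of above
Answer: a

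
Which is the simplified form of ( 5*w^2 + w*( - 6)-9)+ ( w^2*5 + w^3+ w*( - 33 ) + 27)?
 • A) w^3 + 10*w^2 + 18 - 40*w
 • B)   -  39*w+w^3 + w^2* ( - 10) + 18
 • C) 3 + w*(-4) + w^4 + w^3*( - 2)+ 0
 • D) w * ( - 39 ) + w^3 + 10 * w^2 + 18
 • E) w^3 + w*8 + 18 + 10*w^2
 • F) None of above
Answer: D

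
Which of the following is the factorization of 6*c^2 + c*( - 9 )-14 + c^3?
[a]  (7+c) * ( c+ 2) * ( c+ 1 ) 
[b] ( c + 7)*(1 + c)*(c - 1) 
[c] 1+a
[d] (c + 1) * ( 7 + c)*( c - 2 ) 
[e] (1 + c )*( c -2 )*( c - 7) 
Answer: d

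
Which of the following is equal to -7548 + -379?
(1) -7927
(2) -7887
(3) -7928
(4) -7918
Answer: 1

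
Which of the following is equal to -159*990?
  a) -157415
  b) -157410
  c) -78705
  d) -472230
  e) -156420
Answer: b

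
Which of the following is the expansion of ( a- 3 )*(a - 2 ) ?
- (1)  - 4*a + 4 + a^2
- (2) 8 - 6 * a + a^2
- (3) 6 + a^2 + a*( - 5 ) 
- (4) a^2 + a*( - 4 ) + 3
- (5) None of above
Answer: 3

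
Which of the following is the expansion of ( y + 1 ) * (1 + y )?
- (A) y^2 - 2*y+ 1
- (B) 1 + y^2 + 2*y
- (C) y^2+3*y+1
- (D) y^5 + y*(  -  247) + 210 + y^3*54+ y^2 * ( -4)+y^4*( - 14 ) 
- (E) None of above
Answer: B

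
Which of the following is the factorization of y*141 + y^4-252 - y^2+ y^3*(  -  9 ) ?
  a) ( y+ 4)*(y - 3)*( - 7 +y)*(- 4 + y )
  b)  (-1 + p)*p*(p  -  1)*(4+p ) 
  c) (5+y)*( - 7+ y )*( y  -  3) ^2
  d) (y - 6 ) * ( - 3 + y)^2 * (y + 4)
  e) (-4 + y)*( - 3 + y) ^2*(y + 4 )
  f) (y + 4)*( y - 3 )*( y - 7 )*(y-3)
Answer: f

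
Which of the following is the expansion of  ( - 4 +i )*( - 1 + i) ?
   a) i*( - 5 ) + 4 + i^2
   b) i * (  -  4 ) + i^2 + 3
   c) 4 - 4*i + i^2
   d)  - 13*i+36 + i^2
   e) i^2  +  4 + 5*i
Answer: a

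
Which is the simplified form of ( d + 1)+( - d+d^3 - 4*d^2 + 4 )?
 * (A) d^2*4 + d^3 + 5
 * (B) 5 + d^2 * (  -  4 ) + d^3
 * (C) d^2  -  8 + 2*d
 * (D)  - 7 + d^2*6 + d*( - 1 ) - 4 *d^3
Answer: B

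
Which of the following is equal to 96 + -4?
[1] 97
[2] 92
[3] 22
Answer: 2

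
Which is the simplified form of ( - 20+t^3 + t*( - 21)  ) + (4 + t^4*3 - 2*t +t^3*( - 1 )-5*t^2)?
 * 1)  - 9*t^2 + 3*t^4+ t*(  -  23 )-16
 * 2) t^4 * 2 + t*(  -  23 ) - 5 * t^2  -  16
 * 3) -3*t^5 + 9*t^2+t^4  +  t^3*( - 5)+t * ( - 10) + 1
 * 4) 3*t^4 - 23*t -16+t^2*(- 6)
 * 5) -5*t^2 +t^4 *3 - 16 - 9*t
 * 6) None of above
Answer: 6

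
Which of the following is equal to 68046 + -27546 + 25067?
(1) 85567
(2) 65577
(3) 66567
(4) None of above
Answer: 4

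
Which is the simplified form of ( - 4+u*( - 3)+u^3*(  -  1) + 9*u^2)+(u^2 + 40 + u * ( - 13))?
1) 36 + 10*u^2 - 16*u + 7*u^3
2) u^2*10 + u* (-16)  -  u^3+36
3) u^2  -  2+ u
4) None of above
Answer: 2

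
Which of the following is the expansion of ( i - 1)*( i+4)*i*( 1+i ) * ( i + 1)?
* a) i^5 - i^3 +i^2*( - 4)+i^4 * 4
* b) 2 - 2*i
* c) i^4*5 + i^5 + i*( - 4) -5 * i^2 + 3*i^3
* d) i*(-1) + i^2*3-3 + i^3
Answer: c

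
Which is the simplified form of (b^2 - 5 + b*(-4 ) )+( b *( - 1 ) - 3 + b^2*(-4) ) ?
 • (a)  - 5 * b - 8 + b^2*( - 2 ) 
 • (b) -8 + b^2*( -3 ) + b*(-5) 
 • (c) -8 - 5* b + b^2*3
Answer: b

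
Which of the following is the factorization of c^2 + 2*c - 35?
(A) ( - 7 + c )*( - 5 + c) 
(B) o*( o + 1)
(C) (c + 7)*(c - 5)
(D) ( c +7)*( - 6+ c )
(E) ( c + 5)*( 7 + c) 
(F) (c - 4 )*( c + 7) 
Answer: C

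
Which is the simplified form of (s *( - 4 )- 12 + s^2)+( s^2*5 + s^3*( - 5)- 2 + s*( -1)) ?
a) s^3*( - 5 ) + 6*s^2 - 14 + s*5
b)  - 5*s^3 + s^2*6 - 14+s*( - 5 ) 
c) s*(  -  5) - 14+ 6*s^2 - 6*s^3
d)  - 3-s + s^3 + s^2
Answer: b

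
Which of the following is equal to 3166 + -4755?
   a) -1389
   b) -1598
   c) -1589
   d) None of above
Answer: c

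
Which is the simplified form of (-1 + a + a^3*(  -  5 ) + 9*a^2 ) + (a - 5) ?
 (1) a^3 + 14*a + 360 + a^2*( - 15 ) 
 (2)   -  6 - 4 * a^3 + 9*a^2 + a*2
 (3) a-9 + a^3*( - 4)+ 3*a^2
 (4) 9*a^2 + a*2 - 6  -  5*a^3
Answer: 4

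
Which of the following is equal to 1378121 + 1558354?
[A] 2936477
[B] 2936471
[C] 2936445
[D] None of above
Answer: D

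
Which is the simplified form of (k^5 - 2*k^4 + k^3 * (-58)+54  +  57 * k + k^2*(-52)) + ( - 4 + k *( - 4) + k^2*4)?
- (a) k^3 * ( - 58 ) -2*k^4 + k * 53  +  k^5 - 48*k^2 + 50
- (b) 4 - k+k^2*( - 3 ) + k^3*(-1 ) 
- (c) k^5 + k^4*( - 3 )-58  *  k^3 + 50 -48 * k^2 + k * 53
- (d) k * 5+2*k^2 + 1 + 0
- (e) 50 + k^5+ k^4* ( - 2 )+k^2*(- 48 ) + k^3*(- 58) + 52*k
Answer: a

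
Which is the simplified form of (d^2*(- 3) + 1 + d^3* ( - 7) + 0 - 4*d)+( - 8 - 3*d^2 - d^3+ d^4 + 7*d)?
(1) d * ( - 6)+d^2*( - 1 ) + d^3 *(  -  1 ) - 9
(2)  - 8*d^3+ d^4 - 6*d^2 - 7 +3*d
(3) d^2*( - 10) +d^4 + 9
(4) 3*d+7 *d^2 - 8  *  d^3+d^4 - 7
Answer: 2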